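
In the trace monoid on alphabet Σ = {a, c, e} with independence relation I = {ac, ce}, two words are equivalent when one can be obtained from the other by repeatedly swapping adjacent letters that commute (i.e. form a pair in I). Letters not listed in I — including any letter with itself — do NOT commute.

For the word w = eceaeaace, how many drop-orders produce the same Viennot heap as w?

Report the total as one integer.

drop 0:e onto floor
drop 1:c onto floor
drop 2:e onto {0:e}
drop 3:a onto {2:e}
drop 4:e onto {3:a}
drop 5:a onto {4:e}
drop 6:a onto {5:a}
drop 7:c onto {1:c}
drop 8:e onto {6:a}
ground layer = {0:e, 1:c}
drop-orders for the pieces not yet dropped (sum over which currently-grounded one goes next):
  1 to go: {7} 1  {8} 1
  2 to go: {1,7} 1  {6,8} 1  {7,8} 2
  3 to go: {1,7,8} 3  {5,6,8} 1  {6,7,8} 3
  4 to go: {1,6,7,8} 6  {4,5,6,8} 1  {5,6,7,8} 4
  5 to go: {1,5,6,7,8} 10  {3,4,5,6,8} 1  {4,5,6,7,8} 5
  6 to go: {1,4,5,6,7,8} 15  {2,3,4,5,6,8} 1  {3,4,5,6,7,8} 6
  7 to go: {0,2,3,4,5,6,8} 1  {1,3,4,5,6,7,8} 21  {2,3,4,5,6,7,8} 7
  if 0:e drops first: 28 orders
  if 1:c drops first: 8 orders
heap linearizations: 36

36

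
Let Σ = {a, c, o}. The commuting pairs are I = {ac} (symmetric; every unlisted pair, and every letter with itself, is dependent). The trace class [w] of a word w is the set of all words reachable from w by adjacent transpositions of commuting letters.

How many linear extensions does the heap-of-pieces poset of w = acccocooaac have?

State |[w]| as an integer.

12

#0=a has no predecessor
#1=c has no predecessor
#2=c depends on [1:c]
#3=c depends on [2:c]
#4=o depends on [0:a, 3:c]
#5=c depends on [4:o]
#6=o depends on [5:c]
#7=o depends on [6:o]
#8=a depends on [7:o]
#9=a depends on [8:a]
#10=c depends on [7:o]
sources: [0:a, 1:c]
N(rest) = Σ N(rest − s) over sources s of rest; N(one piece) = 1:
  size 1 → [9]=1  [10]=1
  size 2 → [8,9]=1  [9,10]=2
  size 3 → [8,9,10]=3
  size 4 → [7,8,9,10]=3
  size 5 → [6,7,8,9,10]=3
  size 6 → [5,6,7,8,9,10]=3
  size 7 → [4,5,6,7,8,9,10]=3
  size 8 → [0,4,5,6,7,8,9,10]=3  [3,4,5,6,7,8,9,10]=3
  size 9 → [0,3,4,5,6,7,8,9,10]=6  [2,3,4,5,6,7,8,9,10]=3
  first=0(a) contributes 3
  first=1(c) contributes 9
|[w]| = 12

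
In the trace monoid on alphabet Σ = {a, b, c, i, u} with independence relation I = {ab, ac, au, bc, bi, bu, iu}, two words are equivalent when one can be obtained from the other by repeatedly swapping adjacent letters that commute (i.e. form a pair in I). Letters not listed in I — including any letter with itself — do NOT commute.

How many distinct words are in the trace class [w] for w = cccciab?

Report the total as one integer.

#0=c has no predecessor
#1=c depends on [0:c]
#2=c depends on [1:c]
#3=c depends on [2:c]
#4=i depends on [3:c]
#5=a depends on [4:i]
#6=b has no predecessor
sources: [0:c, 6:b]
N(rest) = Σ N(rest − s) over sources s of rest; N(one piece) = 1:
  size 1 → [5]=1  [6]=1
  size 2 → [4,5]=1  [5,6]=2
  size 3 → [3,4,5]=1  [4,5,6]=3
  size 4 → [2,3,4,5]=1  [3,4,5,6]=4
  size 5 → [1,2,3,4,5]=1  [2,3,4,5,6]=5
  first=0(c) contributes 6
  first=6(b) contributes 1
|[w]| = 7

7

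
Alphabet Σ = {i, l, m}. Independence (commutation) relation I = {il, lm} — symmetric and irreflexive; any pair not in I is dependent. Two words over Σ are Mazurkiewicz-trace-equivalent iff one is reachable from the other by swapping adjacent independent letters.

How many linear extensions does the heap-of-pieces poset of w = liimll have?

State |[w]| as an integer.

#0=l has no predecessor
#1=i has no predecessor
#2=i depends on [1:i]
#3=m depends on [2:i]
#4=l depends on [0:l]
#5=l depends on [4:l]
sources: [0:l, 1:i]
N(rest) = Σ N(rest − s) over sources s of rest; N(one piece) = 1:
  size 1 → [3]=1  [5]=1
  size 2 → [2,3]=1  [3,5]=2  [4,5]=1
  size 3 → [0,4,5]=1  [1,2,3]=1  [2,3,5]=3  [3,4,5]=3
  size 4 → [0,3,4,5]=4  [1,2,3,5]=4  [2,3,4,5]=6
  first=0(l) contributes 10
  first=1(i) contributes 10
|[w]| = 20

20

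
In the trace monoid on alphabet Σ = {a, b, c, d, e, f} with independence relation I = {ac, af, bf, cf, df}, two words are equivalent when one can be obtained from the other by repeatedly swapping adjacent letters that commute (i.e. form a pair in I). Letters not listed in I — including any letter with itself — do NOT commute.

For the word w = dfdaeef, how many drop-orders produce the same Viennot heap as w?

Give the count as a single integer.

4

#0=d has no predecessor
#1=f has no predecessor
#2=d depends on [0:d]
#3=a depends on [2:d]
#4=e depends on [1:f, 3:a]
#5=e depends on [4:e]
#6=f depends on [5:e]
sources: [0:d, 1:f]
N(rest) = Σ N(rest − s) over sources s of rest; N(one piece) = 1:
  size 1 → [6]=1
  size 2 → [5,6]=1
  size 3 → [4,5,6]=1
  size 4 → [1,4,5,6]=1  [3,4,5,6]=1
  size 5 → [1,3,4,5,6]=2  [2,3,4,5,6]=1
  first=0(d) contributes 3
  first=1(f) contributes 1
|[w]| = 4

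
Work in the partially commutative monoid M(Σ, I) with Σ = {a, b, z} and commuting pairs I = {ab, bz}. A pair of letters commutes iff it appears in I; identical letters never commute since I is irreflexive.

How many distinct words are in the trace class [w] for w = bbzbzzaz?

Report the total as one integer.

piece 0:b — minimal
piece 1:b rests on {0:b}
piece 2:z — minimal
piece 3:b rests on {1:b}
piece 4:z rests on {2:z}
piece 5:z rests on {4:z}
piece 6:a rests on {5:z}
piece 7:z rests on {6:a}
minimal pieces: {0:b, 2:z}
ways to finish when only these pieces remain (= sum over removing one remaining piece with nothing left below it):
  1 left: {3}→1  {7}→1
  2 left: {1,3}→1  {3,7}→2  {6,7}→1
  3 left: {0,1,3}→1  {1,3,7}→3  {3,6,7}→3  {5,6,7}→1
  4 left: {0,1,3,7}→4  {1,3,6,7}→6  {3,5,6,7}→4  {4,5,6,7}→1
  5 left: {0,1,3,6,7}→10  {1,3,5,6,7}→10  {2,4,5,6,7}→1  {3,4,5,6,7}→5
  6 left: {0,1,3,5,6,7}→20  {1,3,4,5,6,7}→15  {2,3,4,5,6,7}→6
  placing 0:b first → 21 extensions
  placing 2:z first → 35 extensions
total linear extensions = 56

56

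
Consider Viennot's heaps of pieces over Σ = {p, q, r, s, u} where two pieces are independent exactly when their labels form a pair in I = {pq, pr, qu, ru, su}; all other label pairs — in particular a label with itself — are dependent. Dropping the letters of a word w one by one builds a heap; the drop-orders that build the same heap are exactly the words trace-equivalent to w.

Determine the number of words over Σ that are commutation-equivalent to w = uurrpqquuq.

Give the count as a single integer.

drop 0:u onto floor
drop 1:u onto {0:u}
drop 2:r onto floor
drop 3:r onto {2:r}
drop 4:p onto {1:u}
drop 5:q onto {3:r}
drop 6:q onto {5:q}
drop 7:u onto {4:p}
drop 8:u onto {7:u}
drop 9:q onto {6:q}
ground layer = {0:u, 2:r}
drop-orders for the pieces not yet dropped (sum over which currently-grounded one goes next):
  1 to go: {8} 1  {9} 1
  2 to go: {6,9} 1  {7,8} 1  {8,9} 2
  3 to go: {4,7,8} 1  {5,6,9} 1  {6,8,9} 3  {7,8,9} 3
  4 to go: {1,4,7,8} 1  {3,5,6,9} 1  {4,7,8,9} 4  {5,6,8,9} 4  {6,7,8,9} 6
  5 to go: {0,1,4,7,8} 1  {1,4,7,8,9} 5  {2,3,5,6,9} 1  {3,5,6,8,9} 5  {4,6,7,8,9} 10  {5,6,7,8,9} 10
  6 to go: {0,1,4,7,8,9} 6  {1,4,6,7,8,9} 15  {2,3,5,6,8,9} 6  {3,5,6,7,8,9} 15  {4,5,6,7,8,9} 20
  7 to go: {0,1,4,6,7,8,9} 21  {1,4,5,6,7,8,9} 35  {2,3,5,6,7,8,9} 21  {3,4,5,6,7,8,9} 35
  8 to go: {0,1,4,5,6,7,8,9} 56  {1,3,4,5,6,7,8,9} 70  {2,3,4,5,6,7,8,9} 56
  if 0:u drops first: 126 orders
  if 2:r drops first: 126 orders
heap linearizations: 252

252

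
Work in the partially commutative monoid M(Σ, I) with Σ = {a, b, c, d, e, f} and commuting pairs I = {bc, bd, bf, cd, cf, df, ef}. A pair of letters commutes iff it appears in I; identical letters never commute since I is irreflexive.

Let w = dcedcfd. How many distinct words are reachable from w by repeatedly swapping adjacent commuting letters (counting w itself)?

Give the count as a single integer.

42

drop 0:d onto floor
drop 1:c onto floor
drop 2:e onto {0:d, 1:c}
drop 3:d onto {2:e}
drop 4:c onto {2:e}
drop 5:f onto floor
drop 6:d onto {3:d}
ground layer = {0:d, 1:c, 5:f}
drop-orders for the pieces not yet dropped (sum over which currently-grounded one goes next):
  1 to go: {4} 1  {5} 1  {6} 1
  2 to go: {3,6} 1  {4,5} 2  {4,6} 2  {5,6} 2
  3 to go: {3,4,6} 3  {3,5,6} 3  {4,5,6} 6
  4 to go: {2,3,4,6} 3  {3,4,5,6} 12
  5 to go: {0,2,3,4,6} 3  {1,2,3,4,6} 3  {2,3,4,5,6} 15
  if 0:d drops first: 18 orders
  if 1:c drops first: 18 orders
  if 5:f drops first: 6 orders
heap linearizations: 42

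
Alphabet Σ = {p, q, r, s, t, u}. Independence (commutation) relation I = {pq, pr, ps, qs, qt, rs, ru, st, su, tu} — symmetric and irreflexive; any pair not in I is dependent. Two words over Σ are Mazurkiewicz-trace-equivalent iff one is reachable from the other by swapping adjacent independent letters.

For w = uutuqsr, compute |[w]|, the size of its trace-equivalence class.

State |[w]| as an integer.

0(u) covers ∅
1(u) covers 0:u
2(t) covers ∅
3(u) covers 1:u
4(q) covers 3:u
5(s) covers ∅
6(r) covers 2:t, 4:q
floor of heap: 0:u, 2:t, 5:s
completions by unplaced set U, small U first (add the entries for U minus each lowest piece of U):
  |U|=1: {5}:1  {6}:1
  |U|=2: {2,6}:1  {4,6}:1  {5,6}:2
  |U|=3: {2,4,6}:2  {2,5,6}:3  {3,4,6}:1  {4,5,6}:3
  |U|=4: {1,3,4,6}:1  {2,3,4,6}:3  {2,4,5,6}:8  {3,4,5,6}:4
  |U|=5: {0,1,3,4,6}:1  {1,2,3,4,6}:4  {1,3,4,5,6}:5  {2,3,4,5,6}:15
  start at 0(u): 24
  start at 2(t): 6
  start at 5(s): 5
sum over floor = 35

35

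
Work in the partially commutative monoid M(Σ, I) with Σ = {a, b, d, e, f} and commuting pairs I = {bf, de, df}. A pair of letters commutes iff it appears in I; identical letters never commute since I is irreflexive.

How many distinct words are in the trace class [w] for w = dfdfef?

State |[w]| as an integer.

piece 0:d — minimal
piece 1:f — minimal
piece 2:d rests on {0:d}
piece 3:f rests on {1:f}
piece 4:e rests on {3:f}
piece 5:f rests on {4:e}
minimal pieces: {0:d, 1:f}
ways to finish when only these pieces remain (= sum over removing one remaining piece with nothing left below it):
  1 left: {2}→1  {5}→1
  2 left: {0,2}→1  {2,5}→2  {4,5}→1
  3 left: {0,2,5}→3  {2,4,5}→3  {3,4,5}→1
  4 left: {0,2,4,5}→6  {1,3,4,5}→1  {2,3,4,5}→4
  placing 0:d first → 5 extensions
  placing 1:f first → 10 extensions
total linear extensions = 15

15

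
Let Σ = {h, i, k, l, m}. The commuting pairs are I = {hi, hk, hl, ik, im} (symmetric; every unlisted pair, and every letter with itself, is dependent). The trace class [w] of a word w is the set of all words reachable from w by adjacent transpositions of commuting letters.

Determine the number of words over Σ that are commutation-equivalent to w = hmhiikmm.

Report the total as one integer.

56

drop 0:h onto floor
drop 1:m onto {0:h}
drop 2:h onto {1:m}
drop 3:i onto floor
drop 4:i onto {3:i}
drop 5:k onto {1:m}
drop 6:m onto {2:h, 5:k}
drop 7:m onto {6:m}
ground layer = {0:h, 3:i}
drop-orders for the pieces not yet dropped (sum over which currently-grounded one goes next):
  1 to go: {4} 1  {7} 1
  2 to go: {3,4} 1  {4,7} 2  {6,7} 1
  3 to go: {2,6,7} 1  {3,4,7} 3  {4,6,7} 3  {5,6,7} 1
  4 to go: {2,4,6,7} 4  {2,5,6,7} 2  {3,4,6,7} 6  {4,5,6,7} 4
  5 to go: {1,2,5,6,7} 2  {2,3,4,6,7} 10  {2,4,5,6,7} 10  {3,4,5,6,7} 10
  6 to go: {0,1,2,5,6,7} 2  {1,2,4,5,6,7} 12  {2,3,4,5,6,7} 30
  if 0:h drops first: 42 orders
  if 3:i drops first: 14 orders
heap linearizations: 56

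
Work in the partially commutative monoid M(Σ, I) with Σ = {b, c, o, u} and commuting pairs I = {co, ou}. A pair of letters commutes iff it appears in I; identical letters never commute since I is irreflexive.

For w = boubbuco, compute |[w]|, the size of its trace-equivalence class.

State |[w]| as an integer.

6

drop 0:b onto floor
drop 1:o onto {0:b}
drop 2:u onto {0:b}
drop 3:b onto {1:o, 2:u}
drop 4:b onto {3:b}
drop 5:u onto {4:b}
drop 6:c onto {5:u}
drop 7:o onto {4:b}
ground layer = {0:b}
drop-orders for the pieces not yet dropped (sum over which currently-grounded one goes next):
  1 to go: {6} 1  {7} 1
  2 to go: {5,6} 1  {6,7} 2
  3 to go: {5,6,7} 3
  4 to go: {4,5,6,7} 3
  5 to go: {3,4,5,6,7} 3
  6 to go: {1,3,4,5,6,7} 3  {2,3,4,5,6,7} 3
  if 0:b drops first: 6 orders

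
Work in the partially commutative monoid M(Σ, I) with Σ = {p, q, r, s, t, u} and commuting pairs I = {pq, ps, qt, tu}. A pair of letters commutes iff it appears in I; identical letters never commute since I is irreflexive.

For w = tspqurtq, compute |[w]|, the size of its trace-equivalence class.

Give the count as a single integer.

6

0(t) covers ∅
1(s) covers 0:t
2(p) covers 0:t
3(q) covers 1:s
4(u) covers 2:p, 3:q
5(r) covers 4:u
6(t) covers 5:r
7(q) covers 5:r
floor of heap: 0:t
completions by unplaced set U, small U first (add the entries for U minus each lowest piece of U):
  |U|=1: {6}:1  {7}:1
  |U|=2: {6,7}:2
  |U|=3: {5,6,7}:2
  |U|=4: {4,5,6,7}:2
  |U|=5: {2,4,5,6,7}:2  {3,4,5,6,7}:2
  |U|=6: {1,3,4,5,6,7}:2  {2,3,4,5,6,7}:4
  start at 0(t): 6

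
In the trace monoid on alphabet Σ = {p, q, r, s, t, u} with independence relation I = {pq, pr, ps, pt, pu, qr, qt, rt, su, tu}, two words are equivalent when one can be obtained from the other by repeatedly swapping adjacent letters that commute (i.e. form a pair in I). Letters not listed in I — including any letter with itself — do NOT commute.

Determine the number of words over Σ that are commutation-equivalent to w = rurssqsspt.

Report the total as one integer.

10

drop 0:r onto floor
drop 1:u onto {0:r}
drop 2:r onto {1:u}
drop 3:s onto {2:r}
drop 4:s onto {3:s}
drop 5:q onto {4:s}
drop 6:s onto {5:q}
drop 7:s onto {6:s}
drop 8:p onto floor
drop 9:t onto {7:s}
ground layer = {0:r, 8:p}
drop-orders for the pieces not yet dropped (sum over which currently-grounded one goes next):
  1 to go: {8} 1  {9} 1
  2 to go: {7,9} 1  {8,9} 2
  3 to go: {6,7,9} 1  {7,8,9} 3
  4 to go: {5,6,7,9} 1  {6,7,8,9} 4
  5 to go: {4,5,6,7,9} 1  {5,6,7,8,9} 5
  6 to go: {3,4,5,6,7,9} 1  {4,5,6,7,8,9} 6
  7 to go: {2,3,4,5,6,7,9} 1  {3,4,5,6,7,8,9} 7
  8 to go: {1,2,3,4,5,6,7,9} 1  {2,3,4,5,6,7,8,9} 8
  if 0:r drops first: 9 orders
  if 8:p drops first: 1 orders
heap linearizations: 10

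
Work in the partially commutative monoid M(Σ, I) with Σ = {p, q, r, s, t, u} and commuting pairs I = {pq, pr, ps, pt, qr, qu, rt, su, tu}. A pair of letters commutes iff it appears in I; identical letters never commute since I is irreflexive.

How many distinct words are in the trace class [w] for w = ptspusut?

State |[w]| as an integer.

#0=p has no predecessor
#1=t has no predecessor
#2=s depends on [1:t]
#3=p depends on [0:p]
#4=u depends on [3:p]
#5=s depends on [2:s]
#6=u depends on [4:u]
#7=t depends on [5:s]
sources: [0:p, 1:t]
N(rest) = Σ N(rest − s) over sources s of rest; N(one piece) = 1:
  size 1 → [6]=1  [7]=1
  size 2 → [4,6]=1  [5,7]=1  [6,7]=2
  size 3 → [2,5,7]=1  [3,4,6]=1  [4,6,7]=3  [5,6,7]=3
  size 4 → [0,3,4,6]=1  [1,2,5,7]=1  [2,5,6,7]=4  [3,4,6,7]=4  [4,5,6,7]=6
  size 5 → [0,3,4,6,7]=5  [1,2,5,6,7]=5  [2,4,5,6,7]=10  [3,4,5,6,7]=10
  size 6 → [0,3,4,5,6,7]=15  [1,2,4,5,6,7]=15  [2,3,4,5,6,7]=20
  first=0(p) contributes 35
  first=1(t) contributes 35
|[w]| = 70

70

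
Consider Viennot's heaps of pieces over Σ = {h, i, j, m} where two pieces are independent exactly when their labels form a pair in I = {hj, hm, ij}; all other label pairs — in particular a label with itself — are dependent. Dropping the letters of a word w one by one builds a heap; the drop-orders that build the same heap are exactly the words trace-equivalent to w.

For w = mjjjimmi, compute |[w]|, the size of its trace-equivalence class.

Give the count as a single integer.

piece 0:m — minimal
piece 1:j rests on {0:m}
piece 2:j rests on {1:j}
piece 3:j rests on {2:j}
piece 4:i rests on {0:m}
piece 5:m rests on {3:j, 4:i}
piece 6:m rests on {5:m}
piece 7:i rests on {6:m}
minimal pieces: {0:m}
ways to finish when only these pieces remain (= sum over removing one remaining piece with nothing left below it):
  1 left: {7}→1
  2 left: {6,7}→1
  3 left: {5,6,7}→1
  4 left: {3,5,6,7}→1  {4,5,6,7}→1
  5 left: {2,3,5,6,7}→1  {3,4,5,6,7}→2
  6 left: {1,2,3,5,6,7}→1  {2,3,4,5,6,7}→3
  placing 0:m first → 4 extensions

4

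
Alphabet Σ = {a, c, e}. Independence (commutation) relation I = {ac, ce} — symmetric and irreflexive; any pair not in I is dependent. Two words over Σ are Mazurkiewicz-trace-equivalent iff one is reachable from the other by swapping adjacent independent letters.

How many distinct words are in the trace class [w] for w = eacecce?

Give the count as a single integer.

35

0(e) covers ∅
1(a) covers 0:e
2(c) covers ∅
3(e) covers 1:a
4(c) covers 2:c
5(c) covers 4:c
6(e) covers 3:e
floor of heap: 0:e, 2:c
completions by unplaced set U, small U first (add the entries for U minus each lowest piece of U):
  |U|=1: {5}:1  {6}:1
  |U|=2: {3,6}:1  {4,5}:1  {5,6}:2
  |U|=3: {1,3,6}:1  {2,4,5}:1  {3,5,6}:3  {4,5,6}:3
  |U|=4: {0,1,3,6}:1  {1,3,5,6}:4  {2,4,5,6}:4  {3,4,5,6}:6
  |U|=5: {0,1,3,5,6}:5  {1,3,4,5,6}:10  {2,3,4,5,6}:10
  start at 0(e): 20
  start at 2(c): 15
sum over floor = 35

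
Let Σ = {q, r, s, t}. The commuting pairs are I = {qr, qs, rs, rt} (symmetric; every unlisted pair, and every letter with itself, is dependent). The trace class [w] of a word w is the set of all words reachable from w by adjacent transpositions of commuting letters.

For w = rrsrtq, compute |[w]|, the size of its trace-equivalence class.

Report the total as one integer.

piece 0:r — minimal
piece 1:r rests on {0:r}
piece 2:s — minimal
piece 3:r rests on {1:r}
piece 4:t rests on {2:s}
piece 5:q rests on {4:t}
minimal pieces: {0:r, 2:s}
ways to finish when only these pieces remain (= sum over removing one remaining piece with nothing left below it):
  1 left: {3}→1  {5}→1
  2 left: {1,3}→1  {3,5}→2  {4,5}→1
  3 left: {0,1,3}→1  {1,3,5}→3  {2,4,5}→1  {3,4,5}→3
  4 left: {0,1,3,5}→4  {1,3,4,5}→6  {2,3,4,5}→4
  placing 0:r first → 10 extensions
  placing 2:s first → 10 extensions
total linear extensions = 20

20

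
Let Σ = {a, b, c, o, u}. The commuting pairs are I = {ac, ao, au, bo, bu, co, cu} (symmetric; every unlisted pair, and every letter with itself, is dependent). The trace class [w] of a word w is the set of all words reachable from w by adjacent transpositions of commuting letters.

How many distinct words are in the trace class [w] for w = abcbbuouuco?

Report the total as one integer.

462

piece 0:a — minimal
piece 1:b rests on {0:a}
piece 2:c rests on {1:b}
piece 3:b rests on {2:c}
piece 4:b rests on {3:b}
piece 5:u — minimal
piece 6:o rests on {5:u}
piece 7:u rests on {6:o}
piece 8:u rests on {7:u}
piece 9:c rests on {4:b}
piece 10:o rests on {8:u}
minimal pieces: {0:a, 5:u}
ways to finish when only these pieces remain (= sum over removing one remaining piece with nothing left below it):
  1 left: {9}→1  {10}→1
  2 left: {4,9}→1  {8,10}→1  {9,10}→2
  3 left: {3,4,9}→1  {4,9,10}→3  {7,8,10}→1  {8,9,10}→3
  4 left: {2,3,4,9}→1  {3,4,9,10}→4  {4,8,9,10}→6  {6,7,8,10}→1  {7,8,9,10}→4
  5 left: {1,2,3,4,9}→1  {2,3,4,9,10}→5  {3,4,8,9,10}→10  {4,7,8,9,10}→10  {5,6,7,8,10}→1  {6,7,8,9,10}→5
  6 left: {0,1,2,3,4,9}→1  {1,2,3,4,9,10}→6  {2,3,4,8,9,10}→15  {3,4,7,8,9,10}→20  {4,6,7,8,9,10}→15  {5,6,7,8,9,10}→6
  7 left: {0,1,2,3,4,9,10}→7  {1,2,3,4,8,9,10}→21  {2,3,4,7,8,9,10}→35  {3,4,6,7,8,9,10}→35  {4,5,6,7,8,9,10}→21
  8 left: {0,1,2,3,4,8,9,10}→28  {1,2,3,4,7,8,9,10}→56  {2,3,4,6,7,8,9,10}→70  {3,4,5,6,7,8,9,10}→56
  9 left: {0,1,2,3,4,7,8,9,10}→84  {1,2,3,4,6,7,8,9,10}→126  {2,3,4,5,6,7,8,9,10}→126
  placing 0:a first → 252 extensions
  placing 5:u first → 210 extensions
total linear extensions = 462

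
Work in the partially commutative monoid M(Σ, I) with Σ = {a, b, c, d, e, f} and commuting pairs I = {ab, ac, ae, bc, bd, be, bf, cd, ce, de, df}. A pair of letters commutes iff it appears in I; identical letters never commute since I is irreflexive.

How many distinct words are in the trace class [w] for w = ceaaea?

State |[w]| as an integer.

60

#0=c has no predecessor
#1=e has no predecessor
#2=a has no predecessor
#3=a depends on [2:a]
#4=e depends on [1:e]
#5=a depends on [3:a]
sources: [0:c, 1:e, 2:a]
N(rest) = Σ N(rest − s) over sources s of rest; N(one piece) = 1:
  size 1 → [0]=1  [4]=1  [5]=1
  size 2 → [0,4]=2  [0,5]=2  [1,4]=1  [3,5]=1  [4,5]=2
  size 3 → [0,1,4]=3  [0,3,5]=3  [0,4,5]=6  [1,4,5]=3  [2,3,5]=1  [3,4,5]=3
  size 4 → [0,1,4,5]=12  [0,2,3,5]=4  [0,3,4,5]=12  [1,3,4,5]=6  [2,3,4,5]=4
  first=0(c) contributes 10
  first=1(e) contributes 20
  first=2(a) contributes 30
|[w]| = 60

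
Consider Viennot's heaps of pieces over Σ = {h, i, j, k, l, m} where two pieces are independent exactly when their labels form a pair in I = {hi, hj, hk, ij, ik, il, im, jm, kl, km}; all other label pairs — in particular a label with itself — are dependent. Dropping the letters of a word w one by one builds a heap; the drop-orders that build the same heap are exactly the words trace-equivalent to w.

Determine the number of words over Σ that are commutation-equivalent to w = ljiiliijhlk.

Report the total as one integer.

1650

piece 0:l — minimal
piece 1:j rests on {0:l}
piece 2:i — minimal
piece 3:i rests on {2:i}
piece 4:l rests on {1:j}
piece 5:i rests on {3:i}
piece 6:i rests on {5:i}
piece 7:j rests on {4:l}
piece 8:h rests on {4:l}
piece 9:l rests on {7:j, 8:h}
piece 10:k rests on {7:j}
minimal pieces: {0:l, 2:i}
ways to finish when only these pieces remain (= sum over removing one remaining piece with nothing left below it):
  1 left: {6}→1  {9}→1  {10}→1
  2 left: {5,6}→1  {6,9}→2  {6,10}→2  {8,9}→1  {9,10}→2
  3 left: {3,5,6}→1  {5,6,9}→3  {5,6,10}→3  {6,8,9}→3  {6,9,10}→6  {7,9,10}→2  {8,9,10}→3
  4 left: {2,3,5,6}→1  {3,5,6,9}→4  {3,5,6,10}→4  {5,6,8,9}→6  {5,6,9,10}→12  {6,7,9,10}→8  {6,8,9,10}→12  {7,8,9,10}→5
  5 left: {2,3,5,6,9}→5  {2,3,5,6,10}→5  {3,5,6,8,9}→10  {3,5,6,9,10}→20  {4,7,8,9,10}→5  {5,6,7,9,10}→20  {5,6,8,9,10}→30  {6,7,8,9,10}→25
  6 left: {1,4,7,8,9,10}→5  {2,3,5,6,8,9}→15  {2,3,5,6,9,10}→30  {3,5,6,7,9,10}→40  {3,5,6,8,9,10}→60  {4,6,7,8,9,10}→30  {5,6,7,8,9,10}→75
  7 left: {0,1,4,7,8,9,10}→5  {1,4,6,7,8,9,10}→35  {2,3,5,6,7,9,10}→70  {2,3,5,6,8,9,10}→105  {3,5,6,7,8,9,10}→175  {4,5,6,7,8,9,10}→105
  8 left: {0,1,4,6,7,8,9,10}→40  {1,4,5,6,7,8,9,10}→140  {2,3,5,6,7,8,9,10}→350  {3,4,5,6,7,8,9,10}→280
  9 left: {0,1,4,5,6,7,8,9,10}→180  {1,3,4,5,6,7,8,9,10}→420  {2,3,4,5,6,7,8,9,10}→630
  placing 0:l first → 1050 extensions
  placing 2:i first → 600 extensions
total linear extensions = 1650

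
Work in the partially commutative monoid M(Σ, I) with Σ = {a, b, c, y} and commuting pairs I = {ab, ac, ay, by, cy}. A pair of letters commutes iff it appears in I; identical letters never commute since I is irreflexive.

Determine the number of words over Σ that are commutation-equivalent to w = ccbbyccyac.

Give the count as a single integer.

360

piece 0:c — minimal
piece 1:c rests on {0:c}
piece 2:b rests on {1:c}
piece 3:b rests on {2:b}
piece 4:y — minimal
piece 5:c rests on {3:b}
piece 6:c rests on {5:c}
piece 7:y rests on {4:y}
piece 8:a — minimal
piece 9:c rests on {6:c}
minimal pieces: {0:c, 4:y, 8:a}
ways to finish when only these pieces remain (= sum over removing one remaining piece with nothing left below it):
  1 left: {7}→1  {8}→1  {9}→1
  2 left: {4,7}→1  {6,9}→1  {7,8}→2  {7,9}→2  {8,9}→2
  3 left: {4,7,8}→3  {4,7,9}→3  {5,6,9}→1  {6,7,9}→3  {6,8,9}→3  {7,8,9}→6
  4 left: {3,5,6,9}→1  {4,6,7,9}→6  {4,7,8,9}→12  {5,6,7,9}→4  {5,6,8,9}→4  {6,7,8,9}→12
  5 left: {2,3,5,6,9}→1  {3,5,6,7,9}→5  {3,5,6,8,9}→5  {4,5,6,7,9}→10  {4,6,7,8,9}→30  {5,6,7,8,9}→20
  6 left: {1,2,3,5,6,9}→1  {2,3,5,6,7,9}→6  {2,3,5,6,8,9}→6  {3,4,5,6,7,9}→15  {3,5,6,7,8,9}→30  {4,5,6,7,8,9}→60
  7 left: {0,1,2,3,5,6,9}→1  {1,2,3,5,6,7,9}→7  {1,2,3,5,6,8,9}→7  {2,3,4,5,6,7,9}→21  {2,3,5,6,7,8,9}→42  {3,4,5,6,7,8,9}→105
  8 left: {0,1,2,3,5,6,7,9}→8  {0,1,2,3,5,6,8,9}→8  {1,2,3,4,5,6,7,9}→28  {1,2,3,5,6,7,8,9}→56  {2,3,4,5,6,7,8,9}→168
  placing 0:c first → 252 extensions
  placing 4:y first → 72 extensions
  placing 8:a first → 36 extensions
total linear extensions = 360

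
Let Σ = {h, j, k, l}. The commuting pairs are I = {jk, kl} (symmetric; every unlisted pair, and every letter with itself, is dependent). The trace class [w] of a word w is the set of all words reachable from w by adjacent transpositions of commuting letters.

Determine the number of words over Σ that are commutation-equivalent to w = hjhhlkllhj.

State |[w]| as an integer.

4

#0=h has no predecessor
#1=j depends on [0:h]
#2=h depends on [1:j]
#3=h depends on [2:h]
#4=l depends on [3:h]
#5=k depends on [3:h]
#6=l depends on [4:l]
#7=l depends on [6:l]
#8=h depends on [5:k, 7:l]
#9=j depends on [8:h]
sources: [0:h]
N(rest) = Σ N(rest − s) over sources s of rest; N(one piece) = 1:
  size 1 → [9]=1
  size 2 → [8,9]=1
  size 3 → [5,8,9]=1  [7,8,9]=1
  size 4 → [5,7,8,9]=2  [6,7,8,9]=1
  size 5 → [4,6,7,8,9]=1  [5,6,7,8,9]=3
  size 6 → [4,5,6,7,8,9]=4
  size 7 → [3,4,5,6,7,8,9]=4
  size 8 → [2,3,4,5,6,7,8,9]=4
  first=0(h) contributes 4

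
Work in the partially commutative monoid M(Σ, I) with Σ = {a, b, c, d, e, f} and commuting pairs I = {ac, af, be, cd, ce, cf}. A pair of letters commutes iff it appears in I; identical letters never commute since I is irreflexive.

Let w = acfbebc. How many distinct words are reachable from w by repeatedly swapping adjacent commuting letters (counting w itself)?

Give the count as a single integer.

26

0(a) covers ∅
1(c) covers ∅
2(f) covers ∅
3(b) covers 0:a, 1:c, 2:f
4(e) covers 0:a, 2:f
5(b) covers 3:b
6(c) covers 5:b
floor of heap: 0:a, 1:c, 2:f
completions by unplaced set U, small U first (add the entries for U minus each lowest piece of U):
  |U|=1: {4}:1  {6}:1
  |U|=2: {4,6}:2  {5,6}:1
  |U|=3: {3,5,6}:1  {4,5,6}:3
  |U|=4: {1,3,5,6}:1  {3,4,5,6}:4
  |U|=5: {0,3,4,5,6}:4  {1,3,4,5,6}:5  {2,3,4,5,6}:4
  start at 0(a): 9
  start at 1(c): 8
  start at 2(f): 9
sum over floor = 26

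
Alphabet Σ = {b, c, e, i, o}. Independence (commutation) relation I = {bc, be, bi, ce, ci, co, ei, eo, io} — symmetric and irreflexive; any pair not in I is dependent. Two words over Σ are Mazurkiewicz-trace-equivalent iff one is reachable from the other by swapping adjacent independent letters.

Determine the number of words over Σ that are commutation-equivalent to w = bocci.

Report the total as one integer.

30

piece 0:b — minimal
piece 1:o rests on {0:b}
piece 2:c — minimal
piece 3:c rests on {2:c}
piece 4:i — minimal
minimal pieces: {0:b, 2:c, 4:i}
ways to finish when only these pieces remain (= sum over removing one remaining piece with nothing left below it):
  1 left: {1}→1  {3}→1  {4}→1
  2 left: {0,1}→1  {1,3}→2  {1,4}→2  {2,3}→1  {3,4}→2
  3 left: {0,1,3}→3  {0,1,4}→3  {1,2,3}→3  {1,3,4}→6  {2,3,4}→3
  placing 0:b first → 12 extensions
  placing 2:c first → 12 extensions
  placing 4:i first → 6 extensions
total linear extensions = 30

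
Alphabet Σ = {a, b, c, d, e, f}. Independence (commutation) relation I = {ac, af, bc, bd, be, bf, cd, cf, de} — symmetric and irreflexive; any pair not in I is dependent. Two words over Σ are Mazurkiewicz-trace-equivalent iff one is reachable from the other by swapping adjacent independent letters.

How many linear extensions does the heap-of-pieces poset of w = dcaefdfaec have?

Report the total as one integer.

6

drop 0:d onto floor
drop 1:c onto floor
drop 2:a onto {0:d}
drop 3:e onto {1:c, 2:a}
drop 4:f onto {3:e}
drop 5:d onto {4:f}
drop 6:f onto {5:d}
drop 7:a onto {5:d}
drop 8:e onto {6:f, 7:a}
drop 9:c onto {8:e}
ground layer = {0:d, 1:c}
drop-orders for the pieces not yet dropped (sum over which currently-grounded one goes next):
  1 to go: {9} 1
  2 to go: {8,9} 1
  3 to go: {6,8,9} 1  {7,8,9} 1
  4 to go: {6,7,8,9} 2
  5 to go: {5,6,7,8,9} 2
  6 to go: {4,5,6,7,8,9} 2
  7 to go: {3,4,5,6,7,8,9} 2
  8 to go: {1,3,4,5,6,7,8,9} 2  {2,3,4,5,6,7,8,9} 2
  if 0:d drops first: 4 orders
  if 1:c drops first: 2 orders
heap linearizations: 6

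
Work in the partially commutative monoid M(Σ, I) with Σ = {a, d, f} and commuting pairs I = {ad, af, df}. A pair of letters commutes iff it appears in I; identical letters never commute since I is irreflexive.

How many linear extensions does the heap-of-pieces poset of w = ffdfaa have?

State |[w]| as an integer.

60

drop 0:f onto floor
drop 1:f onto {0:f}
drop 2:d onto floor
drop 3:f onto {1:f}
drop 4:a onto floor
drop 5:a onto {4:a}
ground layer = {0:f, 2:d, 4:a}
drop-orders for the pieces not yet dropped (sum over which currently-grounded one goes next):
  1 to go: {2} 1  {3} 1  {5} 1
  2 to go: {1,3} 1  {2,3} 2  {2,5} 2  {3,5} 2  {4,5} 1
  3 to go: {0,1,3} 1  {1,2,3} 3  {1,3,5} 3  {2,3,5} 6  {2,4,5} 3  {3,4,5} 3
  4 to go: {0,1,2,3} 4  {0,1,3,5} 4  {1,2,3,5} 12  {1,3,4,5} 6  {2,3,4,5} 12
  if 0:f drops first: 30 orders
  if 2:d drops first: 10 orders
  if 4:a drops first: 20 orders
heap linearizations: 60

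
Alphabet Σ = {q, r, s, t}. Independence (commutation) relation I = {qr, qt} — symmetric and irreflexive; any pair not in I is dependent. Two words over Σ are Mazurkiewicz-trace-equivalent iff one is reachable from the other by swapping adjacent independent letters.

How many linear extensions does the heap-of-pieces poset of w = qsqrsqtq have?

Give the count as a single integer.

0(q) covers ∅
1(s) covers 0:q
2(q) covers 1:s
3(r) covers 1:s
4(s) covers 2:q, 3:r
5(q) covers 4:s
6(t) covers 4:s
7(q) covers 5:q
floor of heap: 0:q
completions by unplaced set U, small U first (add the entries for U minus each lowest piece of U):
  |U|=1: {6}:1  {7}:1
  |U|=2: {5,7}:1  {6,7}:2
  |U|=3: {5,6,7}:3
  |U|=4: {4,5,6,7}:3
  |U|=5: {2,4,5,6,7}:3  {3,4,5,6,7}:3
  |U|=6: {2,3,4,5,6,7}:6
  start at 0(q): 6

6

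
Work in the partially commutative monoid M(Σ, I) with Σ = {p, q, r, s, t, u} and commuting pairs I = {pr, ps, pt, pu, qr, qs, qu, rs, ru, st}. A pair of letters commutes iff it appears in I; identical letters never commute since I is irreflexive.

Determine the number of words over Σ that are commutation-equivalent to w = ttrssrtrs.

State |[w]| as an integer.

piece 0:t — minimal
piece 1:t rests on {0:t}
piece 2:r rests on {1:t}
piece 3:s — minimal
piece 4:s rests on {3:s}
piece 5:r rests on {2:r}
piece 6:t rests on {5:r}
piece 7:r rests on {6:t}
piece 8:s rests on {4:s}
minimal pieces: {0:t, 3:s}
ways to finish when only these pieces remain (= sum over removing one remaining piece with nothing left below it):
  1 left: {7}→1  {8}→1
  2 left: {4,8}→1  {6,7}→1  {7,8}→2
  3 left: {3,4,8}→1  {4,7,8}→3  {5,6,7}→1  {6,7,8}→3
  4 left: {2,5,6,7}→1  {3,4,7,8}→4  {4,6,7,8}→6  {5,6,7,8}→4
  5 left: {1,2,5,6,7}→1  {2,5,6,7,8}→5  {3,4,6,7,8}→10  {4,5,6,7,8}→10
  6 left: {0,1,2,5,6,7}→1  {1,2,5,6,7,8}→6  {2,4,5,6,7,8}→15  {3,4,5,6,7,8}→20
  7 left: {0,1,2,5,6,7,8}→7  {1,2,4,5,6,7,8}→21  {2,3,4,5,6,7,8}→35
  placing 0:t first → 56 extensions
  placing 3:s first → 28 extensions
total linear extensions = 84

84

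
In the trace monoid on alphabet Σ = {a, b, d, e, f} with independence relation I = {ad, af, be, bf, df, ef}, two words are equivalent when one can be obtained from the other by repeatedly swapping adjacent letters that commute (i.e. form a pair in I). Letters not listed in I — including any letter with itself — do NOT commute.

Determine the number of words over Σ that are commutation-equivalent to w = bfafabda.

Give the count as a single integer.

56

piece 0:b — minimal
piece 1:f — minimal
piece 2:a rests on {0:b}
piece 3:f rests on {1:f}
piece 4:a rests on {2:a}
piece 5:b rests on {4:a}
piece 6:d rests on {5:b}
piece 7:a rests on {5:b}
minimal pieces: {0:b, 1:f}
ways to finish when only these pieces remain (= sum over removing one remaining piece with nothing left below it):
  1 left: {3}→1  {6}→1  {7}→1
  2 left: {1,3}→1  {3,6}→2  {3,7}→2  {6,7}→2
  3 left: {1,3,6}→3  {1,3,7}→3  {3,6,7}→6  {5,6,7}→2
  4 left: {1,3,6,7}→12  {3,5,6,7}→8  {4,5,6,7}→2
  5 left: {1,3,5,6,7}→20  {2,4,5,6,7}→2  {3,4,5,6,7}→10
  6 left: {0,2,4,5,6,7}→2  {1,3,4,5,6,7}→30  {2,3,4,5,6,7}→12
  placing 0:b first → 42 extensions
  placing 1:f first → 14 extensions
total linear extensions = 56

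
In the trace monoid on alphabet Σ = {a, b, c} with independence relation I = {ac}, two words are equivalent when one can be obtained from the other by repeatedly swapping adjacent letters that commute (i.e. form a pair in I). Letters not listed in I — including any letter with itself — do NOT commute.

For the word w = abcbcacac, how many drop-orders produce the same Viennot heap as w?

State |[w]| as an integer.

10

#0=a has no predecessor
#1=b depends on [0:a]
#2=c depends on [1:b]
#3=b depends on [2:c]
#4=c depends on [3:b]
#5=a depends on [3:b]
#6=c depends on [4:c]
#7=a depends on [5:a]
#8=c depends on [6:c]
sources: [0:a]
N(rest) = Σ N(rest − s) over sources s of rest; N(one piece) = 1:
  size 1 → [7]=1  [8]=1
  size 2 → [5,7]=1  [6,8]=1  [7,8]=2
  size 3 → [4,6,8]=1  [5,7,8]=3  [6,7,8]=3
  size 4 → [4,6,7,8]=4  [5,6,7,8]=6
  size 5 → [4,5,6,7,8]=10
  size 6 → [3,4,5,6,7,8]=10
  size 7 → [2,3,4,5,6,7,8]=10
  first=0(a) contributes 10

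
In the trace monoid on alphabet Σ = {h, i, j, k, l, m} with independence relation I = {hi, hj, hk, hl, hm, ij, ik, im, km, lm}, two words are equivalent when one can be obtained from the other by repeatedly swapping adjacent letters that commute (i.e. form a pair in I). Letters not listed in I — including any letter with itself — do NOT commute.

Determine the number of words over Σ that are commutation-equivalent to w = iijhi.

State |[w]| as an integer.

20

#0=i has no predecessor
#1=i depends on [0:i]
#2=j has no predecessor
#3=h has no predecessor
#4=i depends on [1:i]
sources: [0:i, 2:j, 3:h]
N(rest) = Σ N(rest − s) over sources s of rest; N(one piece) = 1:
  size 1 → [2]=1  [3]=1  [4]=1
  size 2 → [1,4]=1  [2,3]=2  [2,4]=2  [3,4]=2
  size 3 → [0,1,4]=1  [1,2,4]=3  [1,3,4]=3  [2,3,4]=6
  first=0(i) contributes 12
  first=2(j) contributes 4
  first=3(h) contributes 4
|[w]| = 20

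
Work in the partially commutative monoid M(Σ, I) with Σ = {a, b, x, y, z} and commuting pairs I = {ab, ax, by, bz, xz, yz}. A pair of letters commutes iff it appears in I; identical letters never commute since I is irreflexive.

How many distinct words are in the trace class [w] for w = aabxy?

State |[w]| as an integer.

6

drop 0:a onto floor
drop 1:a onto {0:a}
drop 2:b onto floor
drop 3:x onto {2:b}
drop 4:y onto {1:a, 3:x}
ground layer = {0:a, 2:b}
drop-orders for the pieces not yet dropped (sum over which currently-grounded one goes next):
  1 to go: {4} 1
  2 to go: {1,4} 1  {3,4} 1
  3 to go: {0,1,4} 1  {1,3,4} 2  {2,3,4} 1
  if 0:a drops first: 3 orders
  if 2:b drops first: 3 orders
heap linearizations: 6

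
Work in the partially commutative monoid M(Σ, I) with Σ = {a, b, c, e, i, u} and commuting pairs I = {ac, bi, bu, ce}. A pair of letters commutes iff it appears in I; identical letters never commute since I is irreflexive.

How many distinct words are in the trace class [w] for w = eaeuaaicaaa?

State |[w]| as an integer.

4

drop 0:e onto floor
drop 1:a onto {0:e}
drop 2:e onto {1:a}
drop 3:u onto {2:e}
drop 4:a onto {3:u}
drop 5:a onto {4:a}
drop 6:i onto {5:a}
drop 7:c onto {6:i}
drop 8:a onto {6:i}
drop 9:a onto {8:a}
drop 10:a onto {9:a}
ground layer = {0:e}
drop-orders for the pieces not yet dropped (sum over which currently-grounded one goes next):
  1 to go: {7} 1  {10} 1
  2 to go: {7,10} 2  {9,10} 1
  3 to go: {7,9,10} 3  {8,9,10} 1
  4 to go: {7,8,9,10} 4
  5 to go: {6,7,8,9,10} 4
  6 to go: {5,6,7,8,9,10} 4
  7 to go: {4,5,6,7,8,9,10} 4
  8 to go: {3,4,5,6,7,8,9,10} 4
  9 to go: {2,3,4,5,6,7,8,9,10} 4
  if 0:e drops first: 4 orders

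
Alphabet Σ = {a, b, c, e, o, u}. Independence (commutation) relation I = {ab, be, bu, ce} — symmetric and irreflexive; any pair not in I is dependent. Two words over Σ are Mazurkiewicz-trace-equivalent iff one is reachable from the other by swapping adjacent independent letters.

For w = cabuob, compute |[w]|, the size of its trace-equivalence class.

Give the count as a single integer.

drop 0:c onto floor
drop 1:a onto {0:c}
drop 2:b onto {0:c}
drop 3:u onto {1:a}
drop 4:o onto {2:b, 3:u}
drop 5:b onto {4:o}
ground layer = {0:c}
drop-orders for the pieces not yet dropped (sum over which currently-grounded one goes next):
  1 to go: {5} 1
  2 to go: {4,5} 1
  3 to go: {2,4,5} 1  {3,4,5} 1
  4 to go: {1,3,4,5} 1  {2,3,4,5} 2
  if 0:c drops first: 3 orders

3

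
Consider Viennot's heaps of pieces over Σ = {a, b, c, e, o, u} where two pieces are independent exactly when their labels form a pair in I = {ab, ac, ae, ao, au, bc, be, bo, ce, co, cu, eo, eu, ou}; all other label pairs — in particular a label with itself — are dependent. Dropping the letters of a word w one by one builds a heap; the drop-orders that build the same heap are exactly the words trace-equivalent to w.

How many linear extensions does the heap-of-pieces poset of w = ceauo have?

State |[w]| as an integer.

0(c) covers ∅
1(e) covers ∅
2(a) covers ∅
3(u) covers ∅
4(o) covers ∅
floor of heap: 0:c, 1:e, 2:a, 3:u, 4:o
completions by unplaced set U, small U first (add the entries for U minus each lowest piece of U):
  |U|=1: {0}:1  {1}:1  {2}:1  {3}:1  {4}:1
  |U|=2: {0,1}:2  {0,2}:2  {0,3}:2  {0,4}:2  {1,2}:2  {1,3}:2  {1,4}:2  {2,3}:2  {2,4}:2  {3,4}:2
  |U|=3: {0,1,2}:6  {0,1,3}:6  {0,1,4}:6  {0,2,3}:6  {0,2,4}:6  {0,3,4}:6  {1,2,3}:6  {1,2,4}:6  {1,3,4}:6  {2,3,4}:6
  start at 0(c): 24
  start at 1(e): 24
  start at 2(a): 24
  start at 3(u): 24
  start at 4(o): 24
sum over floor = 120

120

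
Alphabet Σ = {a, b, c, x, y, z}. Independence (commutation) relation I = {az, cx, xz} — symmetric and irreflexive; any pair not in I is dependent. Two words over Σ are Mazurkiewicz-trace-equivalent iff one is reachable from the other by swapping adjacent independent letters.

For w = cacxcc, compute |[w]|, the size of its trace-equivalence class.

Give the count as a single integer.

4

0(c) covers ∅
1(a) covers 0:c
2(c) covers 1:a
3(x) covers 1:a
4(c) covers 2:c
5(c) covers 4:c
floor of heap: 0:c
completions by unplaced set U, small U first (add the entries for U minus each lowest piece of U):
  |U|=1: {3}:1  {5}:1
  |U|=2: {3,5}:2  {4,5}:1
  |U|=3: {2,4,5}:1  {3,4,5}:3
  |U|=4: {2,3,4,5}:4
  start at 0(c): 4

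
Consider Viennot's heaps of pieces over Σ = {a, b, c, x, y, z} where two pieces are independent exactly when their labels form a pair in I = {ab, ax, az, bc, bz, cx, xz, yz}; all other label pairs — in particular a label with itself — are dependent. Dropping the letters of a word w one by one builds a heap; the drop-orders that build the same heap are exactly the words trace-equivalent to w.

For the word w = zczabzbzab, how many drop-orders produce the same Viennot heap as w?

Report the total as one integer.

drop 0:z onto floor
drop 1:c onto {0:z}
drop 2:z onto {1:c}
drop 3:a onto {1:c}
drop 4:b onto floor
drop 5:z onto {2:z}
drop 6:b onto {4:b}
drop 7:z onto {5:z}
drop 8:a onto {3:a}
drop 9:b onto {6:b}
ground layer = {0:z, 4:b}
drop-orders for the pieces not yet dropped (sum over which currently-grounded one goes next):
  1 to go: {7} 1  {8} 1  {9} 1
  2 to go: {3,8} 1  {5,7} 1  {6,9} 1  {7,8} 2  {7,9} 2  {8,9} 2
  3 to go: {2,5,7} 1  {3,7,8} 3  {3,8,9} 3  {4,6,9} 1  {5,7,8} 3  {5,7,9} 3  {6,7,9} 3  {6,8,9} 3  {7,8,9} 6
  4 to go: {2,5,7,8} 4  {2,5,7,9} 4  {3,5,7,8} 6  {3,6,8,9} 6  {3,7,8,9} 12  {4,6,7,9} 4  {4,6,8,9} 4  {5,6,7,9} 6  {5,7,8,9} 12  {6,7,8,9} 12
  5 to go: {2,3,5,7,8} 10  {2,5,6,7,9} 10  {2,5,7,8,9} 20  {3,4,6,8,9} 10  {3,5,7,8,9} 30  {3,6,7,8,9} 30  {4,5,6,7,9} 10  {4,6,7,8,9} 20  {5,6,7,8,9} 30
  6 to go: {1,2,3,5,7,8} 10  {2,3,5,7,8,9} 60  {2,4,5,6,7,9} 20  {2,5,6,7,8,9} 60  {3,4,6,7,8,9} 60  {3,5,6,7,8,9} 90  {4,5,6,7,8,9} 60
  7 to go: {0,1,2,3,5,7,8} 10  {1,2,3,5,7,8,9} 70  {2,3,5,6,7,8,9} 210  {2,4,5,6,7,8,9} 140  {3,4,5,6,7,8,9} 210
  8 to go: {0,1,2,3,5,7,8,9} 80  {1,2,3,5,6,7,8,9} 280  {2,3,4,5,6,7,8,9} 560
  if 0:z drops first: 840 orders
  if 4:b drops first: 360 orders
heap linearizations: 1200

1200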